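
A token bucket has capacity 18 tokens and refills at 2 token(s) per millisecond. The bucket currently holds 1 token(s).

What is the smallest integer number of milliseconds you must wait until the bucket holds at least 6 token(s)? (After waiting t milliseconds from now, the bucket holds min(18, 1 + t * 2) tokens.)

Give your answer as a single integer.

Need 1 + t * 2 >= 6, so t >= 5/2.
Smallest integer t = ceil(5/2) = 3.

Answer: 3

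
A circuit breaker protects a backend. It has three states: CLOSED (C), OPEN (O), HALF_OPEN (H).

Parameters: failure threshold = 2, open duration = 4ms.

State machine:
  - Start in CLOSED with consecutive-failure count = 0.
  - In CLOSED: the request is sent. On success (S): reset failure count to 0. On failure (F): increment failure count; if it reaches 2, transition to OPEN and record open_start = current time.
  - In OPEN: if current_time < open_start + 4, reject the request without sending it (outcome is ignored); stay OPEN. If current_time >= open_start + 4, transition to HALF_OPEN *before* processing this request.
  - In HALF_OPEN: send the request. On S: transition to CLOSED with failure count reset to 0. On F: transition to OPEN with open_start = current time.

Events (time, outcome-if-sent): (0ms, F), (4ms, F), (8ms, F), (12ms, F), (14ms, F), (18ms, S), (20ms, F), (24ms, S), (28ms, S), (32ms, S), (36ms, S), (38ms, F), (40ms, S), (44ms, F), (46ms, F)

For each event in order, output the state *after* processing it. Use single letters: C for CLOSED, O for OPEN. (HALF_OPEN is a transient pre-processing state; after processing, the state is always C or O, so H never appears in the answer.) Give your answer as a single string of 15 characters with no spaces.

State after each event:
  event#1 t=0ms outcome=F: state=CLOSED
  event#2 t=4ms outcome=F: state=OPEN
  event#3 t=8ms outcome=F: state=OPEN
  event#4 t=12ms outcome=F: state=OPEN
  event#5 t=14ms outcome=F: state=OPEN
  event#6 t=18ms outcome=S: state=CLOSED
  event#7 t=20ms outcome=F: state=CLOSED
  event#8 t=24ms outcome=S: state=CLOSED
  event#9 t=28ms outcome=S: state=CLOSED
  event#10 t=32ms outcome=S: state=CLOSED
  event#11 t=36ms outcome=S: state=CLOSED
  event#12 t=38ms outcome=F: state=CLOSED
  event#13 t=40ms outcome=S: state=CLOSED
  event#14 t=44ms outcome=F: state=CLOSED
  event#15 t=46ms outcome=F: state=OPEN

Answer: COOOOCCCCCCCCCO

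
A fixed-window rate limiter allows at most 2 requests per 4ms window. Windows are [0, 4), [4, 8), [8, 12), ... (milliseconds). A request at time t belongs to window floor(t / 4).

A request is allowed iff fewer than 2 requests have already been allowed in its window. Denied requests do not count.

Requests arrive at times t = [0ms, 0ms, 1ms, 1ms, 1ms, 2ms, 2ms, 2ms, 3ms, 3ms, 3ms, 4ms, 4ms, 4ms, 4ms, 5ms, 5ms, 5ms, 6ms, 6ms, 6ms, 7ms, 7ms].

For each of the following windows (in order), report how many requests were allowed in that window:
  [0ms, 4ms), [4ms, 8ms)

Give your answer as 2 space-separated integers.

Answer: 2 2

Derivation:
Processing requests:
  req#1 t=0ms (window 0): ALLOW
  req#2 t=0ms (window 0): ALLOW
  req#3 t=1ms (window 0): DENY
  req#4 t=1ms (window 0): DENY
  req#5 t=1ms (window 0): DENY
  req#6 t=2ms (window 0): DENY
  req#7 t=2ms (window 0): DENY
  req#8 t=2ms (window 0): DENY
  req#9 t=3ms (window 0): DENY
  req#10 t=3ms (window 0): DENY
  req#11 t=3ms (window 0): DENY
  req#12 t=4ms (window 1): ALLOW
  req#13 t=4ms (window 1): ALLOW
  req#14 t=4ms (window 1): DENY
  req#15 t=4ms (window 1): DENY
  req#16 t=5ms (window 1): DENY
  req#17 t=5ms (window 1): DENY
  req#18 t=5ms (window 1): DENY
  req#19 t=6ms (window 1): DENY
  req#20 t=6ms (window 1): DENY
  req#21 t=6ms (window 1): DENY
  req#22 t=7ms (window 1): DENY
  req#23 t=7ms (window 1): DENY

Allowed counts by window: 2 2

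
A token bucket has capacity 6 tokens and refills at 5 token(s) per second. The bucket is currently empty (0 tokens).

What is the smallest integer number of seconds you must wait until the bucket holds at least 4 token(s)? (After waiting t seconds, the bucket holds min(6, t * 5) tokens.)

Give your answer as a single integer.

Need t * 5 >= 4, so t >= 4/5.
Smallest integer t = ceil(4/5) = 1.

Answer: 1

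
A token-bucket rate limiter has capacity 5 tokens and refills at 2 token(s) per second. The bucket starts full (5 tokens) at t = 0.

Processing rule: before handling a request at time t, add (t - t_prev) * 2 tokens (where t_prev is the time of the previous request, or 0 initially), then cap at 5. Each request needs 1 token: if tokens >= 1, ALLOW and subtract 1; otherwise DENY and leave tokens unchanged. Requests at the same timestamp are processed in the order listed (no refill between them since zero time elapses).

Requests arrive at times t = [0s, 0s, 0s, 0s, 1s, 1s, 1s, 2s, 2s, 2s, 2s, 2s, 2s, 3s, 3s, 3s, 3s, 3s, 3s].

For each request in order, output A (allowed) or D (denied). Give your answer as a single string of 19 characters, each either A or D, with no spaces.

Answer: AAAAAAAAADDDDAADDDD

Derivation:
Simulating step by step:
  req#1 t=0s: ALLOW
  req#2 t=0s: ALLOW
  req#3 t=0s: ALLOW
  req#4 t=0s: ALLOW
  req#5 t=1s: ALLOW
  req#6 t=1s: ALLOW
  req#7 t=1s: ALLOW
  req#8 t=2s: ALLOW
  req#9 t=2s: ALLOW
  req#10 t=2s: DENY
  req#11 t=2s: DENY
  req#12 t=2s: DENY
  req#13 t=2s: DENY
  req#14 t=3s: ALLOW
  req#15 t=3s: ALLOW
  req#16 t=3s: DENY
  req#17 t=3s: DENY
  req#18 t=3s: DENY
  req#19 t=3s: DENY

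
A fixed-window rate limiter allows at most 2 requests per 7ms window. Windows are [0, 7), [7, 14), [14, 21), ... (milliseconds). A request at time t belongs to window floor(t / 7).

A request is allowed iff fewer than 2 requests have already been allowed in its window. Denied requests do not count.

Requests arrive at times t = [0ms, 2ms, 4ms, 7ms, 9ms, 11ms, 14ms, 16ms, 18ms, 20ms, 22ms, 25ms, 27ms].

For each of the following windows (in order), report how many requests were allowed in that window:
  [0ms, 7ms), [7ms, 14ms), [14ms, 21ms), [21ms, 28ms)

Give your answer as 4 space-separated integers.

Answer: 2 2 2 2

Derivation:
Processing requests:
  req#1 t=0ms (window 0): ALLOW
  req#2 t=2ms (window 0): ALLOW
  req#3 t=4ms (window 0): DENY
  req#4 t=7ms (window 1): ALLOW
  req#5 t=9ms (window 1): ALLOW
  req#6 t=11ms (window 1): DENY
  req#7 t=14ms (window 2): ALLOW
  req#8 t=16ms (window 2): ALLOW
  req#9 t=18ms (window 2): DENY
  req#10 t=20ms (window 2): DENY
  req#11 t=22ms (window 3): ALLOW
  req#12 t=25ms (window 3): ALLOW
  req#13 t=27ms (window 3): DENY

Allowed counts by window: 2 2 2 2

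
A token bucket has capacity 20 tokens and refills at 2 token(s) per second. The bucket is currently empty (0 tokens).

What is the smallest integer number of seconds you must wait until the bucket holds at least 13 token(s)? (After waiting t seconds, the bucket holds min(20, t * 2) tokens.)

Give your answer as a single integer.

Answer: 7

Derivation:
Need t * 2 >= 13, so t >= 13/2.
Smallest integer t = ceil(13/2) = 7.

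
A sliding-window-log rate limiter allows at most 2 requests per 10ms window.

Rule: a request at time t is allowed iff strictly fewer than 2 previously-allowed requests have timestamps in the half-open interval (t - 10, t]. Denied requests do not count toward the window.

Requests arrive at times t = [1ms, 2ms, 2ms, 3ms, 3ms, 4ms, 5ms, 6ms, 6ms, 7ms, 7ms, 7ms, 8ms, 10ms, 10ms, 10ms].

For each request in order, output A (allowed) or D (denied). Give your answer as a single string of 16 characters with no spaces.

Tracking allowed requests in the window:
  req#1 t=1ms: ALLOW
  req#2 t=2ms: ALLOW
  req#3 t=2ms: DENY
  req#4 t=3ms: DENY
  req#5 t=3ms: DENY
  req#6 t=4ms: DENY
  req#7 t=5ms: DENY
  req#8 t=6ms: DENY
  req#9 t=6ms: DENY
  req#10 t=7ms: DENY
  req#11 t=7ms: DENY
  req#12 t=7ms: DENY
  req#13 t=8ms: DENY
  req#14 t=10ms: DENY
  req#15 t=10ms: DENY
  req#16 t=10ms: DENY

Answer: AADDDDDDDDDDDDDD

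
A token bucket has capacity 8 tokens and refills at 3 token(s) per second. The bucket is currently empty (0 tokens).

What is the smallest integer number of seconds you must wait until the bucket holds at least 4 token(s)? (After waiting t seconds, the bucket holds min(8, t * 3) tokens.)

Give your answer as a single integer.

Need t * 3 >= 4, so t >= 4/3.
Smallest integer t = ceil(4/3) = 2.

Answer: 2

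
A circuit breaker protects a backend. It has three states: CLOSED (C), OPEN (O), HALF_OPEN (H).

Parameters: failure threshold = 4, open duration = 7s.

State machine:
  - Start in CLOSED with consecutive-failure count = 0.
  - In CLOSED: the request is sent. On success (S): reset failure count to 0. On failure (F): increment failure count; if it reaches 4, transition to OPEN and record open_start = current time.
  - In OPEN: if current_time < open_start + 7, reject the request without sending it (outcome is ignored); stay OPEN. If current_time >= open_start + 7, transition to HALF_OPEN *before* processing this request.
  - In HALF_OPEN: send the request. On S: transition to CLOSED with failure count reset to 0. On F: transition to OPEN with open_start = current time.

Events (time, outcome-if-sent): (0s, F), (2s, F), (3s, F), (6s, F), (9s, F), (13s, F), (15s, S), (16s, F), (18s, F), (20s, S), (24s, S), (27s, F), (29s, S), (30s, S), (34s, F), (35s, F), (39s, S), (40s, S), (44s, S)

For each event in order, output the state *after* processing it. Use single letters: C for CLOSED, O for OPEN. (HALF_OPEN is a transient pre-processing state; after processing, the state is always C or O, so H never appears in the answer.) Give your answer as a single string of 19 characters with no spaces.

Answer: CCCOOOOOOCCCCCCCCCC

Derivation:
State after each event:
  event#1 t=0s outcome=F: state=CLOSED
  event#2 t=2s outcome=F: state=CLOSED
  event#3 t=3s outcome=F: state=CLOSED
  event#4 t=6s outcome=F: state=OPEN
  event#5 t=9s outcome=F: state=OPEN
  event#6 t=13s outcome=F: state=OPEN
  event#7 t=15s outcome=S: state=OPEN
  event#8 t=16s outcome=F: state=OPEN
  event#9 t=18s outcome=F: state=OPEN
  event#10 t=20s outcome=S: state=CLOSED
  event#11 t=24s outcome=S: state=CLOSED
  event#12 t=27s outcome=F: state=CLOSED
  event#13 t=29s outcome=S: state=CLOSED
  event#14 t=30s outcome=S: state=CLOSED
  event#15 t=34s outcome=F: state=CLOSED
  event#16 t=35s outcome=F: state=CLOSED
  event#17 t=39s outcome=S: state=CLOSED
  event#18 t=40s outcome=S: state=CLOSED
  event#19 t=44s outcome=S: state=CLOSED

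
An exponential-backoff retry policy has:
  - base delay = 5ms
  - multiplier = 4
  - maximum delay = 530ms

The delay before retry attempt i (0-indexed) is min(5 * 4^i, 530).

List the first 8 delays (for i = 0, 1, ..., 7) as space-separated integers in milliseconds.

Computing each delay:
  i=0: min(5*4^0, 530) = 5
  i=1: min(5*4^1, 530) = 20
  i=2: min(5*4^2, 530) = 80
  i=3: min(5*4^3, 530) = 320
  i=4: min(5*4^4, 530) = 530
  i=5: min(5*4^5, 530) = 530
  i=6: min(5*4^6, 530) = 530
  i=7: min(5*4^7, 530) = 530

Answer: 5 20 80 320 530 530 530 530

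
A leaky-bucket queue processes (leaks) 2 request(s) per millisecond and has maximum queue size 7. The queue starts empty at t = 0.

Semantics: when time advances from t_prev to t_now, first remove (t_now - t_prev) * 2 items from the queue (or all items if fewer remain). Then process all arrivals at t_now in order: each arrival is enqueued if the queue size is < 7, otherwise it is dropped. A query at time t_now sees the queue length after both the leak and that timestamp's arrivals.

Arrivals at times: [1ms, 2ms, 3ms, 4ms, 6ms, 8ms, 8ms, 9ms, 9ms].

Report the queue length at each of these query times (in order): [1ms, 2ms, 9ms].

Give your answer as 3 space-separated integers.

Answer: 1 1 2

Derivation:
Queue lengths at query times:
  query t=1ms: backlog = 1
  query t=2ms: backlog = 1
  query t=9ms: backlog = 2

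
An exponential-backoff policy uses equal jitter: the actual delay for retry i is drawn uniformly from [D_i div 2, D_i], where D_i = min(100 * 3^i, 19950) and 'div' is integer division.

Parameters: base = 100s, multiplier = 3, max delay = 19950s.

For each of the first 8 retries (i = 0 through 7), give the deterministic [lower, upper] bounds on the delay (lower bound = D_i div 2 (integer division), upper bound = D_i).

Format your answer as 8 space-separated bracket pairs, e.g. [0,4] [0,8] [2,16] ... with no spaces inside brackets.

Computing bounds per retry:
  i=0: D_i=min(100*3^0,19950)=100, bounds=[50,100]
  i=1: D_i=min(100*3^1,19950)=300, bounds=[150,300]
  i=2: D_i=min(100*3^2,19950)=900, bounds=[450,900]
  i=3: D_i=min(100*3^3,19950)=2700, bounds=[1350,2700]
  i=4: D_i=min(100*3^4,19950)=8100, bounds=[4050,8100]
  i=5: D_i=min(100*3^5,19950)=19950, bounds=[9975,19950]
  i=6: D_i=min(100*3^6,19950)=19950, bounds=[9975,19950]
  i=7: D_i=min(100*3^7,19950)=19950, bounds=[9975,19950]

Answer: [50,100] [150,300] [450,900] [1350,2700] [4050,8100] [9975,19950] [9975,19950] [9975,19950]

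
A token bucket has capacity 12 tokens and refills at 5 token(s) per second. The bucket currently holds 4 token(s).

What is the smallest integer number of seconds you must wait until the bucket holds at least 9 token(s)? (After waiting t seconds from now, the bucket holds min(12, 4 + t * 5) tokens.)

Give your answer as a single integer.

Need 4 + t * 5 >= 9, so t >= 5/5.
Smallest integer t = ceil(5/5) = 1.

Answer: 1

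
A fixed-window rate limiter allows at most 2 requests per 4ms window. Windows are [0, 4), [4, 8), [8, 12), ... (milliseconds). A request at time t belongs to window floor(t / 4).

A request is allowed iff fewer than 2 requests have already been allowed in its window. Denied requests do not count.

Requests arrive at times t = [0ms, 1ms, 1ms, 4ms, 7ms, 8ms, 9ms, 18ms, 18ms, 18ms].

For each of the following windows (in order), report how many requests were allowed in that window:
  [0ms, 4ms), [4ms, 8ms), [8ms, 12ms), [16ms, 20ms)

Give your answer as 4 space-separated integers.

Answer: 2 2 2 2

Derivation:
Processing requests:
  req#1 t=0ms (window 0): ALLOW
  req#2 t=1ms (window 0): ALLOW
  req#3 t=1ms (window 0): DENY
  req#4 t=4ms (window 1): ALLOW
  req#5 t=7ms (window 1): ALLOW
  req#6 t=8ms (window 2): ALLOW
  req#7 t=9ms (window 2): ALLOW
  req#8 t=18ms (window 4): ALLOW
  req#9 t=18ms (window 4): ALLOW
  req#10 t=18ms (window 4): DENY

Allowed counts by window: 2 2 2 2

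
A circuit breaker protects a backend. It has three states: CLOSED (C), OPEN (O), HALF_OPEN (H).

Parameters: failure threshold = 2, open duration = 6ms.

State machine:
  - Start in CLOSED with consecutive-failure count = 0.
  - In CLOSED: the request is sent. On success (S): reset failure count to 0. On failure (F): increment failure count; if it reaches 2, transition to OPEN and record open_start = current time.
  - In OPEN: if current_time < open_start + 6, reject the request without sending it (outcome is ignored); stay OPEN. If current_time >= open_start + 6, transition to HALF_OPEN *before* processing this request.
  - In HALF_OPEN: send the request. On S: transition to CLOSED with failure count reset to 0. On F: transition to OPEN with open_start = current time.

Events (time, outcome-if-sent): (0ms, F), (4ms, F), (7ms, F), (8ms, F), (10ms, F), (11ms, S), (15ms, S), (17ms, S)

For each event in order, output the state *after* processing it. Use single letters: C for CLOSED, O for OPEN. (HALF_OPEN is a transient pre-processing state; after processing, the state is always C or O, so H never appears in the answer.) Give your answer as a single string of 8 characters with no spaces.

State after each event:
  event#1 t=0ms outcome=F: state=CLOSED
  event#2 t=4ms outcome=F: state=OPEN
  event#3 t=7ms outcome=F: state=OPEN
  event#4 t=8ms outcome=F: state=OPEN
  event#5 t=10ms outcome=F: state=OPEN
  event#6 t=11ms outcome=S: state=OPEN
  event#7 t=15ms outcome=S: state=OPEN
  event#8 t=17ms outcome=S: state=CLOSED

Answer: COOOOOOC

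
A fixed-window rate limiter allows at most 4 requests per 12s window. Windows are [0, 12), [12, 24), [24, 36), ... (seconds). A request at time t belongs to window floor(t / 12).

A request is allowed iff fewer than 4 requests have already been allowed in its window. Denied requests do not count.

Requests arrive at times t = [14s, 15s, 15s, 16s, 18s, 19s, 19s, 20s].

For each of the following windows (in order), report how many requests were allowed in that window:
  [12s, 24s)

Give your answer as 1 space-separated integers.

Processing requests:
  req#1 t=14s (window 1): ALLOW
  req#2 t=15s (window 1): ALLOW
  req#3 t=15s (window 1): ALLOW
  req#4 t=16s (window 1): ALLOW
  req#5 t=18s (window 1): DENY
  req#6 t=19s (window 1): DENY
  req#7 t=19s (window 1): DENY
  req#8 t=20s (window 1): DENY

Allowed counts by window: 4

Answer: 4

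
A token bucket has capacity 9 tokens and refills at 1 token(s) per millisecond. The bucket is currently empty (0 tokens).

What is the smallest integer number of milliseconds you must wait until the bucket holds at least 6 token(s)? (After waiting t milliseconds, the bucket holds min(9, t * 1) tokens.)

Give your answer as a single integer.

Answer: 6

Derivation:
Need t * 1 >= 6, so t >= 6/1.
Smallest integer t = ceil(6/1) = 6.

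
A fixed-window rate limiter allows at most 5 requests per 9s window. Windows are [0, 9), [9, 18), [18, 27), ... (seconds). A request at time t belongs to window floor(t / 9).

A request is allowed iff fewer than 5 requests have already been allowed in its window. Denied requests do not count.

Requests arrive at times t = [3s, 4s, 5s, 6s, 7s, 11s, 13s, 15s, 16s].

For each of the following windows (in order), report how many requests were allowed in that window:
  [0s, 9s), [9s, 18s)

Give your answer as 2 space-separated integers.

Processing requests:
  req#1 t=3s (window 0): ALLOW
  req#2 t=4s (window 0): ALLOW
  req#3 t=5s (window 0): ALLOW
  req#4 t=6s (window 0): ALLOW
  req#5 t=7s (window 0): ALLOW
  req#6 t=11s (window 1): ALLOW
  req#7 t=13s (window 1): ALLOW
  req#8 t=15s (window 1): ALLOW
  req#9 t=16s (window 1): ALLOW

Allowed counts by window: 5 4

Answer: 5 4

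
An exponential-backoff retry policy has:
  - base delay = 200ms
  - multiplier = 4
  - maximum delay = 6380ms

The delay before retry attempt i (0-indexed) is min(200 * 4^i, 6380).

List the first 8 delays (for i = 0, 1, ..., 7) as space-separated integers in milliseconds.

Computing each delay:
  i=0: min(200*4^0, 6380) = 200
  i=1: min(200*4^1, 6380) = 800
  i=2: min(200*4^2, 6380) = 3200
  i=3: min(200*4^3, 6380) = 6380
  i=4: min(200*4^4, 6380) = 6380
  i=5: min(200*4^5, 6380) = 6380
  i=6: min(200*4^6, 6380) = 6380
  i=7: min(200*4^7, 6380) = 6380

Answer: 200 800 3200 6380 6380 6380 6380 6380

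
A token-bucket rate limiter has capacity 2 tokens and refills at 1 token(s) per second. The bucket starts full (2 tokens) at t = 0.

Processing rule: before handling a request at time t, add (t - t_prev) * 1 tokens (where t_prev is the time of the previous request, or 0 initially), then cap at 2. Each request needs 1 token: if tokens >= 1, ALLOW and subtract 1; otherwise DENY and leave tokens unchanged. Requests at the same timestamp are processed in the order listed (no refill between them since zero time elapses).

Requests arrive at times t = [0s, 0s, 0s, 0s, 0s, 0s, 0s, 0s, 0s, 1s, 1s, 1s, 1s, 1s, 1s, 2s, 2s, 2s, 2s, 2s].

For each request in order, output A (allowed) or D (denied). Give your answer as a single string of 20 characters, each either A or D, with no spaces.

Answer: AADDDDDDDADDDDDADDDD

Derivation:
Simulating step by step:
  req#1 t=0s: ALLOW
  req#2 t=0s: ALLOW
  req#3 t=0s: DENY
  req#4 t=0s: DENY
  req#5 t=0s: DENY
  req#6 t=0s: DENY
  req#7 t=0s: DENY
  req#8 t=0s: DENY
  req#9 t=0s: DENY
  req#10 t=1s: ALLOW
  req#11 t=1s: DENY
  req#12 t=1s: DENY
  req#13 t=1s: DENY
  req#14 t=1s: DENY
  req#15 t=1s: DENY
  req#16 t=2s: ALLOW
  req#17 t=2s: DENY
  req#18 t=2s: DENY
  req#19 t=2s: DENY
  req#20 t=2s: DENY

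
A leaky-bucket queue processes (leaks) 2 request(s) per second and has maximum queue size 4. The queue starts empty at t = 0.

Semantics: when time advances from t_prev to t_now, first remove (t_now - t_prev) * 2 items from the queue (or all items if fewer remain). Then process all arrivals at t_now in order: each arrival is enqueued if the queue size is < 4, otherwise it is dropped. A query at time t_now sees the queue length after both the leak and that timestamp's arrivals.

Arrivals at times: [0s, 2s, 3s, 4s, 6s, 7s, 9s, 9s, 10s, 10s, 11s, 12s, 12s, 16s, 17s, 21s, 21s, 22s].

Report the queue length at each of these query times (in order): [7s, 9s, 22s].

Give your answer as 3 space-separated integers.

Answer: 1 2 1

Derivation:
Queue lengths at query times:
  query t=7s: backlog = 1
  query t=9s: backlog = 2
  query t=22s: backlog = 1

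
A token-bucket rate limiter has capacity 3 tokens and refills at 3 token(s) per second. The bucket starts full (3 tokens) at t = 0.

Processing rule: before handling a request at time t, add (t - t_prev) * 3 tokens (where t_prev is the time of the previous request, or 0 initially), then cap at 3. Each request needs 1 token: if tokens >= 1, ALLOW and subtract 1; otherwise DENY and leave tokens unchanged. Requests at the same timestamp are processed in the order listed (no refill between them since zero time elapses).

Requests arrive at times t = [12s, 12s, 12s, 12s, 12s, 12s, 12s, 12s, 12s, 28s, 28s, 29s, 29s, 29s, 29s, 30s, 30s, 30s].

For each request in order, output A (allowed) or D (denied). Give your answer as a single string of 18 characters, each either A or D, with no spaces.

Answer: AAADDDDDDAAAAADAAA

Derivation:
Simulating step by step:
  req#1 t=12s: ALLOW
  req#2 t=12s: ALLOW
  req#3 t=12s: ALLOW
  req#4 t=12s: DENY
  req#5 t=12s: DENY
  req#6 t=12s: DENY
  req#7 t=12s: DENY
  req#8 t=12s: DENY
  req#9 t=12s: DENY
  req#10 t=28s: ALLOW
  req#11 t=28s: ALLOW
  req#12 t=29s: ALLOW
  req#13 t=29s: ALLOW
  req#14 t=29s: ALLOW
  req#15 t=29s: DENY
  req#16 t=30s: ALLOW
  req#17 t=30s: ALLOW
  req#18 t=30s: ALLOW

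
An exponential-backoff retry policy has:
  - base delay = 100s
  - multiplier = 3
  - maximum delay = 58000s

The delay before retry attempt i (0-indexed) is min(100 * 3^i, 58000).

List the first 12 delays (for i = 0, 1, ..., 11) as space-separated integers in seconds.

Computing each delay:
  i=0: min(100*3^0, 58000) = 100
  i=1: min(100*3^1, 58000) = 300
  i=2: min(100*3^2, 58000) = 900
  i=3: min(100*3^3, 58000) = 2700
  i=4: min(100*3^4, 58000) = 8100
  i=5: min(100*3^5, 58000) = 24300
  i=6: min(100*3^6, 58000) = 58000
  i=7: min(100*3^7, 58000) = 58000
  i=8: min(100*3^8, 58000) = 58000
  i=9: min(100*3^9, 58000) = 58000
  i=10: min(100*3^10, 58000) = 58000
  i=11: min(100*3^11, 58000) = 58000

Answer: 100 300 900 2700 8100 24300 58000 58000 58000 58000 58000 58000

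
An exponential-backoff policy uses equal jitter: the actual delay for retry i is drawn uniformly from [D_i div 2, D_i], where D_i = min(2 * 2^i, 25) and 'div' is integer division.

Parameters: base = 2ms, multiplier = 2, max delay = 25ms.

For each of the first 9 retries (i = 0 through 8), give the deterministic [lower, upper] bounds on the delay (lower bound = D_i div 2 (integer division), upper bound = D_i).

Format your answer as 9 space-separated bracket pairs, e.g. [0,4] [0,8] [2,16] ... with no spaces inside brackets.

Answer: [1,2] [2,4] [4,8] [8,16] [12,25] [12,25] [12,25] [12,25] [12,25]

Derivation:
Computing bounds per retry:
  i=0: D_i=min(2*2^0,25)=2, bounds=[1,2]
  i=1: D_i=min(2*2^1,25)=4, bounds=[2,4]
  i=2: D_i=min(2*2^2,25)=8, bounds=[4,8]
  i=3: D_i=min(2*2^3,25)=16, bounds=[8,16]
  i=4: D_i=min(2*2^4,25)=25, bounds=[12,25]
  i=5: D_i=min(2*2^5,25)=25, bounds=[12,25]
  i=6: D_i=min(2*2^6,25)=25, bounds=[12,25]
  i=7: D_i=min(2*2^7,25)=25, bounds=[12,25]
  i=8: D_i=min(2*2^8,25)=25, bounds=[12,25]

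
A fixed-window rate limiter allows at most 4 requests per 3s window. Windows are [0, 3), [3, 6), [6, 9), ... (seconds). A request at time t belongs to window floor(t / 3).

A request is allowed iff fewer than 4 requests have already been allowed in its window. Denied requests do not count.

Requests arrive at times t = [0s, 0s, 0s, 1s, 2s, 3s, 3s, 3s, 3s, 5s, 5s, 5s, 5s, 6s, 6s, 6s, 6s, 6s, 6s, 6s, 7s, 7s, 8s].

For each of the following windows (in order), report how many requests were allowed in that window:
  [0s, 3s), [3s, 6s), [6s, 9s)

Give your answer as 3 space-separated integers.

Processing requests:
  req#1 t=0s (window 0): ALLOW
  req#2 t=0s (window 0): ALLOW
  req#3 t=0s (window 0): ALLOW
  req#4 t=1s (window 0): ALLOW
  req#5 t=2s (window 0): DENY
  req#6 t=3s (window 1): ALLOW
  req#7 t=3s (window 1): ALLOW
  req#8 t=3s (window 1): ALLOW
  req#9 t=3s (window 1): ALLOW
  req#10 t=5s (window 1): DENY
  req#11 t=5s (window 1): DENY
  req#12 t=5s (window 1): DENY
  req#13 t=5s (window 1): DENY
  req#14 t=6s (window 2): ALLOW
  req#15 t=6s (window 2): ALLOW
  req#16 t=6s (window 2): ALLOW
  req#17 t=6s (window 2): ALLOW
  req#18 t=6s (window 2): DENY
  req#19 t=6s (window 2): DENY
  req#20 t=6s (window 2): DENY
  req#21 t=7s (window 2): DENY
  req#22 t=7s (window 2): DENY
  req#23 t=8s (window 2): DENY

Allowed counts by window: 4 4 4

Answer: 4 4 4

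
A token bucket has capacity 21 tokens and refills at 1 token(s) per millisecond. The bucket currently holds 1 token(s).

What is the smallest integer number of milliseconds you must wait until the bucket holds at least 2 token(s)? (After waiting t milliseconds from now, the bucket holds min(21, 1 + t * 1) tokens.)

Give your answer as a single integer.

Need 1 + t * 1 >= 2, so t >= 1/1.
Smallest integer t = ceil(1/1) = 1.

Answer: 1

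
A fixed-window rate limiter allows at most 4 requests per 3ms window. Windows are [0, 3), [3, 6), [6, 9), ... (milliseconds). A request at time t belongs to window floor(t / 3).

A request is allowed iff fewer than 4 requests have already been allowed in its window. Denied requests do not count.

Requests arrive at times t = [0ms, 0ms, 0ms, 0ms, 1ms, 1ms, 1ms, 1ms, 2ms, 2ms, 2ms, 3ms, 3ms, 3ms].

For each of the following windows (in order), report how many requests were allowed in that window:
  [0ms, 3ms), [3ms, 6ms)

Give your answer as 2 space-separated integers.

Answer: 4 3

Derivation:
Processing requests:
  req#1 t=0ms (window 0): ALLOW
  req#2 t=0ms (window 0): ALLOW
  req#3 t=0ms (window 0): ALLOW
  req#4 t=0ms (window 0): ALLOW
  req#5 t=1ms (window 0): DENY
  req#6 t=1ms (window 0): DENY
  req#7 t=1ms (window 0): DENY
  req#8 t=1ms (window 0): DENY
  req#9 t=2ms (window 0): DENY
  req#10 t=2ms (window 0): DENY
  req#11 t=2ms (window 0): DENY
  req#12 t=3ms (window 1): ALLOW
  req#13 t=3ms (window 1): ALLOW
  req#14 t=3ms (window 1): ALLOW

Allowed counts by window: 4 3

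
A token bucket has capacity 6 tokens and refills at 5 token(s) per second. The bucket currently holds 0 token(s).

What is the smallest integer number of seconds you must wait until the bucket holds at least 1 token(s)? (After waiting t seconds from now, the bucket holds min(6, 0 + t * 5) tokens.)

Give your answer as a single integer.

Answer: 1

Derivation:
Need 0 + t * 5 >= 1, so t >= 1/5.
Smallest integer t = ceil(1/5) = 1.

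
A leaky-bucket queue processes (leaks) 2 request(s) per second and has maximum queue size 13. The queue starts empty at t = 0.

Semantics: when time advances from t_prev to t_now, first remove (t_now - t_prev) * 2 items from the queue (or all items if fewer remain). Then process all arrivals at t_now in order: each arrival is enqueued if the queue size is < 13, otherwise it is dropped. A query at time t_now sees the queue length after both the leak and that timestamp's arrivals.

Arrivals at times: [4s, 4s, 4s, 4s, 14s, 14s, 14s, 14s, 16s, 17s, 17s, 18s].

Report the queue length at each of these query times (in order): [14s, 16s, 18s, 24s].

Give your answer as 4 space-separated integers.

Answer: 4 1 1 0

Derivation:
Queue lengths at query times:
  query t=14s: backlog = 4
  query t=16s: backlog = 1
  query t=18s: backlog = 1
  query t=24s: backlog = 0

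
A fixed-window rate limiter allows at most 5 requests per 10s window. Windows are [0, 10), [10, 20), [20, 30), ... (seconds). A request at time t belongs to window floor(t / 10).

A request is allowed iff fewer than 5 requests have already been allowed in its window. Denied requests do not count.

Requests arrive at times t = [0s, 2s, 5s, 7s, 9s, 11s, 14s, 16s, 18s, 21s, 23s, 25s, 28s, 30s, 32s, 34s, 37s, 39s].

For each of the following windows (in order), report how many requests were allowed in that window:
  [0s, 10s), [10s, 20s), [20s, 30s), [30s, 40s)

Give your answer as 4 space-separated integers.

Processing requests:
  req#1 t=0s (window 0): ALLOW
  req#2 t=2s (window 0): ALLOW
  req#3 t=5s (window 0): ALLOW
  req#4 t=7s (window 0): ALLOW
  req#5 t=9s (window 0): ALLOW
  req#6 t=11s (window 1): ALLOW
  req#7 t=14s (window 1): ALLOW
  req#8 t=16s (window 1): ALLOW
  req#9 t=18s (window 1): ALLOW
  req#10 t=21s (window 2): ALLOW
  req#11 t=23s (window 2): ALLOW
  req#12 t=25s (window 2): ALLOW
  req#13 t=28s (window 2): ALLOW
  req#14 t=30s (window 3): ALLOW
  req#15 t=32s (window 3): ALLOW
  req#16 t=34s (window 3): ALLOW
  req#17 t=37s (window 3): ALLOW
  req#18 t=39s (window 3): ALLOW

Allowed counts by window: 5 4 4 5

Answer: 5 4 4 5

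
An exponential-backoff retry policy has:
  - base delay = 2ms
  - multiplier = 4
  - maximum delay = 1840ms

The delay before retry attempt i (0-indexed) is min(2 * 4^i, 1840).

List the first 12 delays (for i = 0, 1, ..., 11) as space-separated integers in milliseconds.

Answer: 2 8 32 128 512 1840 1840 1840 1840 1840 1840 1840

Derivation:
Computing each delay:
  i=0: min(2*4^0, 1840) = 2
  i=1: min(2*4^1, 1840) = 8
  i=2: min(2*4^2, 1840) = 32
  i=3: min(2*4^3, 1840) = 128
  i=4: min(2*4^4, 1840) = 512
  i=5: min(2*4^5, 1840) = 1840
  i=6: min(2*4^6, 1840) = 1840
  i=7: min(2*4^7, 1840) = 1840
  i=8: min(2*4^8, 1840) = 1840
  i=9: min(2*4^9, 1840) = 1840
  i=10: min(2*4^10, 1840) = 1840
  i=11: min(2*4^11, 1840) = 1840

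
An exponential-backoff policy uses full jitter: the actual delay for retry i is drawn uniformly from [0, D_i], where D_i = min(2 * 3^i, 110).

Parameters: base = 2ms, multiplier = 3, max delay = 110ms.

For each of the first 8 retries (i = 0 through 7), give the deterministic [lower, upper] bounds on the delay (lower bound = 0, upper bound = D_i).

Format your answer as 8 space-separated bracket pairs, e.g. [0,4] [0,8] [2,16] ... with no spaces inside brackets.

Computing bounds per retry:
  i=0: D_i=min(2*3^0,110)=2, bounds=[0,2]
  i=1: D_i=min(2*3^1,110)=6, bounds=[0,6]
  i=2: D_i=min(2*3^2,110)=18, bounds=[0,18]
  i=3: D_i=min(2*3^3,110)=54, bounds=[0,54]
  i=4: D_i=min(2*3^4,110)=110, bounds=[0,110]
  i=5: D_i=min(2*3^5,110)=110, bounds=[0,110]
  i=6: D_i=min(2*3^6,110)=110, bounds=[0,110]
  i=7: D_i=min(2*3^7,110)=110, bounds=[0,110]

Answer: [0,2] [0,6] [0,18] [0,54] [0,110] [0,110] [0,110] [0,110]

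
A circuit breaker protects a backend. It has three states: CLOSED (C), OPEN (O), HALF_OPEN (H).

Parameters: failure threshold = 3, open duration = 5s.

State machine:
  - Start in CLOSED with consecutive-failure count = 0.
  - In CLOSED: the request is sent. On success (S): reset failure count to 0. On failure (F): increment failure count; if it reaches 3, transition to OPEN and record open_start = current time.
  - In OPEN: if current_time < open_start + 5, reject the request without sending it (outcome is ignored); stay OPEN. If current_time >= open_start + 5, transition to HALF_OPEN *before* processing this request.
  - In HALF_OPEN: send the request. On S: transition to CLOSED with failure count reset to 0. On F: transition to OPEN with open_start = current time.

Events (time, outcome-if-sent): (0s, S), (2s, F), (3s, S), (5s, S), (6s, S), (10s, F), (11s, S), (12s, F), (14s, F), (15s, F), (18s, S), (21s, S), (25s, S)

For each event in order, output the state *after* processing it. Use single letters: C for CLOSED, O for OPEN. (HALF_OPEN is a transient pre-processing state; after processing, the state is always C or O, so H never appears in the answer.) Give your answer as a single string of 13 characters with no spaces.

Answer: CCCCCCCCCOOCC

Derivation:
State after each event:
  event#1 t=0s outcome=S: state=CLOSED
  event#2 t=2s outcome=F: state=CLOSED
  event#3 t=3s outcome=S: state=CLOSED
  event#4 t=5s outcome=S: state=CLOSED
  event#5 t=6s outcome=S: state=CLOSED
  event#6 t=10s outcome=F: state=CLOSED
  event#7 t=11s outcome=S: state=CLOSED
  event#8 t=12s outcome=F: state=CLOSED
  event#9 t=14s outcome=F: state=CLOSED
  event#10 t=15s outcome=F: state=OPEN
  event#11 t=18s outcome=S: state=OPEN
  event#12 t=21s outcome=S: state=CLOSED
  event#13 t=25s outcome=S: state=CLOSED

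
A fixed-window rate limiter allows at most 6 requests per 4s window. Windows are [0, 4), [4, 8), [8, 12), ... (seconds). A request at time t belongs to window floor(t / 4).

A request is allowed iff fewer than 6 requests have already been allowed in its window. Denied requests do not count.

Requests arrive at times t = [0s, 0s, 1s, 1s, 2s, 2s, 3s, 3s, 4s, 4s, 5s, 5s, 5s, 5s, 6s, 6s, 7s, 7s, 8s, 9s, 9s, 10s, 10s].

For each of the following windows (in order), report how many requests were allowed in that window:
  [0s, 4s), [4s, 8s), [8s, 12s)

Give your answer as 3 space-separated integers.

Processing requests:
  req#1 t=0s (window 0): ALLOW
  req#2 t=0s (window 0): ALLOW
  req#3 t=1s (window 0): ALLOW
  req#4 t=1s (window 0): ALLOW
  req#5 t=2s (window 0): ALLOW
  req#6 t=2s (window 0): ALLOW
  req#7 t=3s (window 0): DENY
  req#8 t=3s (window 0): DENY
  req#9 t=4s (window 1): ALLOW
  req#10 t=4s (window 1): ALLOW
  req#11 t=5s (window 1): ALLOW
  req#12 t=5s (window 1): ALLOW
  req#13 t=5s (window 1): ALLOW
  req#14 t=5s (window 1): ALLOW
  req#15 t=6s (window 1): DENY
  req#16 t=6s (window 1): DENY
  req#17 t=7s (window 1): DENY
  req#18 t=7s (window 1): DENY
  req#19 t=8s (window 2): ALLOW
  req#20 t=9s (window 2): ALLOW
  req#21 t=9s (window 2): ALLOW
  req#22 t=10s (window 2): ALLOW
  req#23 t=10s (window 2): ALLOW

Allowed counts by window: 6 6 5

Answer: 6 6 5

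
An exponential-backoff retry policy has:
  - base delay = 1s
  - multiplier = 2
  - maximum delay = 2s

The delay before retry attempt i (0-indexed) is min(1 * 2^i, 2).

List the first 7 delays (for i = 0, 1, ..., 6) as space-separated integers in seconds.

Computing each delay:
  i=0: min(1*2^0, 2) = 1
  i=1: min(1*2^1, 2) = 2
  i=2: min(1*2^2, 2) = 2
  i=3: min(1*2^3, 2) = 2
  i=4: min(1*2^4, 2) = 2
  i=5: min(1*2^5, 2) = 2
  i=6: min(1*2^6, 2) = 2

Answer: 1 2 2 2 2 2 2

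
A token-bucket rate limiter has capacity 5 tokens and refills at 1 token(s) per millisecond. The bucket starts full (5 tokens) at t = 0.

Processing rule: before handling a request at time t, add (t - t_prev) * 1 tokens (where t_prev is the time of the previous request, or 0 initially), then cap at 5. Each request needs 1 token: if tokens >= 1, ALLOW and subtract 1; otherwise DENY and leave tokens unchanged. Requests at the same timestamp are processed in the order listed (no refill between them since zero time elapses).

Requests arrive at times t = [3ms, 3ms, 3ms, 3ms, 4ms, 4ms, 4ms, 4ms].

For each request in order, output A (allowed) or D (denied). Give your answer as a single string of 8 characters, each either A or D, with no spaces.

Simulating step by step:
  req#1 t=3ms: ALLOW
  req#2 t=3ms: ALLOW
  req#3 t=3ms: ALLOW
  req#4 t=3ms: ALLOW
  req#5 t=4ms: ALLOW
  req#6 t=4ms: ALLOW
  req#7 t=4ms: DENY
  req#8 t=4ms: DENY

Answer: AAAAAADD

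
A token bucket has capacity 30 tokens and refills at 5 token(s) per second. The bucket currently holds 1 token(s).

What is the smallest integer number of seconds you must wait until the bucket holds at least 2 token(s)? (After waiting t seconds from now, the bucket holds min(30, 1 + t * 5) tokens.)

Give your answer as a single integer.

Answer: 1

Derivation:
Need 1 + t * 5 >= 2, so t >= 1/5.
Smallest integer t = ceil(1/5) = 1.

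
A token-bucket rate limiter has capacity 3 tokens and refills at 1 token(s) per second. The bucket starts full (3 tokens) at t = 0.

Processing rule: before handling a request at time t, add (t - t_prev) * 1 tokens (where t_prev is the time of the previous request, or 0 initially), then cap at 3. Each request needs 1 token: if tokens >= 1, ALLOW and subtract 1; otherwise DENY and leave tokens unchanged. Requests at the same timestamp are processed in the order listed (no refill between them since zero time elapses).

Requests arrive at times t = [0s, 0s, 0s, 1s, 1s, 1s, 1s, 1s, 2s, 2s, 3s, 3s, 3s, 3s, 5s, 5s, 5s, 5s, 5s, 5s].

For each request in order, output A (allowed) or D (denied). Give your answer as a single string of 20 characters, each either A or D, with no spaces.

Answer: AAAADDDDADADDDAADDDD

Derivation:
Simulating step by step:
  req#1 t=0s: ALLOW
  req#2 t=0s: ALLOW
  req#3 t=0s: ALLOW
  req#4 t=1s: ALLOW
  req#5 t=1s: DENY
  req#6 t=1s: DENY
  req#7 t=1s: DENY
  req#8 t=1s: DENY
  req#9 t=2s: ALLOW
  req#10 t=2s: DENY
  req#11 t=3s: ALLOW
  req#12 t=3s: DENY
  req#13 t=3s: DENY
  req#14 t=3s: DENY
  req#15 t=5s: ALLOW
  req#16 t=5s: ALLOW
  req#17 t=5s: DENY
  req#18 t=5s: DENY
  req#19 t=5s: DENY
  req#20 t=5s: DENY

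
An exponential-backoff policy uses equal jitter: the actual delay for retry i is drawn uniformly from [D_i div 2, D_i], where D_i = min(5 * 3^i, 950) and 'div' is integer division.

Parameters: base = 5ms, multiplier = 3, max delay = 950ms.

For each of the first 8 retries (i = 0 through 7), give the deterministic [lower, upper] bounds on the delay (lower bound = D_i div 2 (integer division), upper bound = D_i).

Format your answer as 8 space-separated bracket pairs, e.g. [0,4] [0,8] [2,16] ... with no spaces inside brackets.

Computing bounds per retry:
  i=0: D_i=min(5*3^0,950)=5, bounds=[2,5]
  i=1: D_i=min(5*3^1,950)=15, bounds=[7,15]
  i=2: D_i=min(5*3^2,950)=45, bounds=[22,45]
  i=3: D_i=min(5*3^3,950)=135, bounds=[67,135]
  i=4: D_i=min(5*3^4,950)=405, bounds=[202,405]
  i=5: D_i=min(5*3^5,950)=950, bounds=[475,950]
  i=6: D_i=min(5*3^6,950)=950, bounds=[475,950]
  i=7: D_i=min(5*3^7,950)=950, bounds=[475,950]

Answer: [2,5] [7,15] [22,45] [67,135] [202,405] [475,950] [475,950] [475,950]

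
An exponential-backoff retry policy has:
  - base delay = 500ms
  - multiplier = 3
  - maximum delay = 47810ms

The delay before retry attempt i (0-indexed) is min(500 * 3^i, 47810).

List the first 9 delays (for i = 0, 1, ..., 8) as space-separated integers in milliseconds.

Computing each delay:
  i=0: min(500*3^0, 47810) = 500
  i=1: min(500*3^1, 47810) = 1500
  i=2: min(500*3^2, 47810) = 4500
  i=3: min(500*3^3, 47810) = 13500
  i=4: min(500*3^4, 47810) = 40500
  i=5: min(500*3^5, 47810) = 47810
  i=6: min(500*3^6, 47810) = 47810
  i=7: min(500*3^7, 47810) = 47810
  i=8: min(500*3^8, 47810) = 47810

Answer: 500 1500 4500 13500 40500 47810 47810 47810 47810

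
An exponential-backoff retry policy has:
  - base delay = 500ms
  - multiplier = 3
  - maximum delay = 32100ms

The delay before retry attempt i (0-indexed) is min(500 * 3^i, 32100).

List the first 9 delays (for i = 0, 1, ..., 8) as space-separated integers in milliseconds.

Computing each delay:
  i=0: min(500*3^0, 32100) = 500
  i=1: min(500*3^1, 32100) = 1500
  i=2: min(500*3^2, 32100) = 4500
  i=3: min(500*3^3, 32100) = 13500
  i=4: min(500*3^4, 32100) = 32100
  i=5: min(500*3^5, 32100) = 32100
  i=6: min(500*3^6, 32100) = 32100
  i=7: min(500*3^7, 32100) = 32100
  i=8: min(500*3^8, 32100) = 32100

Answer: 500 1500 4500 13500 32100 32100 32100 32100 32100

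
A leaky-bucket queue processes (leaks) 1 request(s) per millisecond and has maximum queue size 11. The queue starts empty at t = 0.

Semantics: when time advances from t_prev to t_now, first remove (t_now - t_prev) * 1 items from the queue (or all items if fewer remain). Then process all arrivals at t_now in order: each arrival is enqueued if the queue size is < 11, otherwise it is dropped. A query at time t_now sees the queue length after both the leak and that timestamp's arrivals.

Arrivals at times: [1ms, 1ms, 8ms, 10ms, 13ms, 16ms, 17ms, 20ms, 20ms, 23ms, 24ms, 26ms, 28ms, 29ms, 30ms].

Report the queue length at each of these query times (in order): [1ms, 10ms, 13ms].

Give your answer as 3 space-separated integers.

Answer: 2 1 1

Derivation:
Queue lengths at query times:
  query t=1ms: backlog = 2
  query t=10ms: backlog = 1
  query t=13ms: backlog = 1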